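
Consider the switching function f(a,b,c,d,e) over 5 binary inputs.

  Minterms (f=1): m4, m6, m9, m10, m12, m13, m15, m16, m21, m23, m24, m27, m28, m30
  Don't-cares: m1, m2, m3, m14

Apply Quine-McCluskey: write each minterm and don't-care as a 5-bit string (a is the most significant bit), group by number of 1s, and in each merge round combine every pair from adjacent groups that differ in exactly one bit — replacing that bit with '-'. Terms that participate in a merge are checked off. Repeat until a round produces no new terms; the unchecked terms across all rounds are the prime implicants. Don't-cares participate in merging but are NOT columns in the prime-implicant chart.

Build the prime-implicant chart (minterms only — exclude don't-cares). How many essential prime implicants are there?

Round 0: 00001✓ 00010✓ 00011✓ 00100✓ 00110✓ 01001✓ 01010✓ 01100✓ 01101✓ 01110✓ 01111✓ 10000✓ 10101✓ 10111✓ 11000✓ 11011 11100✓ 11110✓
Round 1: -1100✓ -1110✓ 0-001 0-010✓ 0-100✓ 0-110✓ 00-10✓ 000-1 0001- 001-0✓ 01-01 01-10✓ 011-0✓ 011-1✓ 0110-✓ 0111-✓ 1-000 101-1 11-00 111-0✓
Round 2: -11-0 0--10 0-1-0 011--
PIs = {-11-0, 0--10, 0-001, 0-1-0, 000-1, 0001-, 01-01, 011--, 1-000, 101-1, 11-00, 11011}
Coverage chart:
  m4: 0-1-0 ←essential
  m6: 0--10,0-1-0
  m9: 0-001,01-01
  m10: 0--10 ←essential
  m12: -11-0,0-1-0,011--
  m13: 01-01,011--
  m15: 011-- ←essential
  m16: 1-000 ←essential
  m21: 101-1 ←essential
  m23: 101-1 ←essential
  m24: 1-000,11-00
  m27: 11011 ←essential
  m28: -11-0,11-00
  m30: -11-0 ←essential
Essential: -11-0, 0--10, 0-1-0, 011--, 1-000, 101-1, 11011

7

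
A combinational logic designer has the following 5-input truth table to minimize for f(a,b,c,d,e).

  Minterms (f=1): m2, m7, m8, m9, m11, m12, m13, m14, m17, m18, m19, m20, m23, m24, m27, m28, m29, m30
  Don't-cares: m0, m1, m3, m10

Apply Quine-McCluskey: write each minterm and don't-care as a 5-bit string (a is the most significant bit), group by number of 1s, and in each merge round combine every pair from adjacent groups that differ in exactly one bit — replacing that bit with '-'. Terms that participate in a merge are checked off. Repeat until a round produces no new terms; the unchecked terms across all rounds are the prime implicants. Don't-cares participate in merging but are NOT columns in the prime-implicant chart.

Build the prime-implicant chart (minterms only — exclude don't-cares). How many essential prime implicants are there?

8

Round 0: 00000✓ 00001✓ 00010✓ 00011✓ 00111✓ 01000✓ 01001✓ 01010✓ 01011✓ 01100✓ 01101✓ 01110✓ 10001✓ 10010✓ 10011✓ 10100✓ 10111✓ 11000✓ 11011✓ 11100✓ 11101✓ 11110✓
Round 1: -0001✓ -0010✓ -0011✓ -0111✓ -1000✓ -1011✓ -1100✓ -1101✓ -1110✓ 0-000✓ 0-001✓ 0-010✓ 0-011✓ 00-11✓ 000-0✓ 000-1✓ 0000-✓ 0001-✓ 01-00✓ 01-01✓ 01-10✓ 010-0✓ 010-1✓ 0100-✓ 0101-✓ 011-0✓ 0110-✓ 1-011✓ 1-100 10-11✓ 100-1✓ 1001-✓ 11-00✓ 111-0✓ 1110-✓
Round 2: --011 -0-11 -00-1 -001- -1-00 -11-0 -110- 0-0-0✓ 0-0-1✓ 0-00-✓ 0-01-✓ 000--✓ 01--0 01-0- 010--✓
Round 3: 0-0--
PIs = {--011, -0-11, -00-1, -001-, -1-00, -11-0, -110-, 0-0--, 01--0, 01-0-, 1-100}
Coverage chart:
  m2: -001-,0-0--
  m7: -0-11 ←essential
  m8: -1-00,0-0--,01--0,01-0-
  m9: 0-0--,01-0-
  m11: --011,0-0--
  m12: -1-00,-11-0,-110-,01--0,01-0-
  m13: -110-,01-0-
  m14: -11-0,01--0
  m17: -00-1 ←essential
  m18: -001- ←essential
  m19: --011,-0-11,-00-1,-001-
  m20: 1-100 ←essential
  m23: -0-11 ←essential
  m24: -1-00 ←essential
  m27: --011 ←essential
  m28: -1-00,-11-0,-110-,1-100
  m29: -110- ←essential
  m30: -11-0 ←essential
Essential: --011, -0-11, -00-1, -001-, -1-00, -11-0, -110-, 1-100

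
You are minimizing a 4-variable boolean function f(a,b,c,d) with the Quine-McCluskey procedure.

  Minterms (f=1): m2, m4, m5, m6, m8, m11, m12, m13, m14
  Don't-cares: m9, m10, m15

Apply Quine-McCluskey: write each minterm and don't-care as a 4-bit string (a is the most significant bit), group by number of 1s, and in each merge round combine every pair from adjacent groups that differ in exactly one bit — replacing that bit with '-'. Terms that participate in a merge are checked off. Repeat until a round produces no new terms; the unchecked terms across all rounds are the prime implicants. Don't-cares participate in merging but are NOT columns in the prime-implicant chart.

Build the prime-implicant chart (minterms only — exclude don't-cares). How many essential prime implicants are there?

[col 0] 0010*, 0100*, 0101*, 0110*, 1000*, 1001*, 1010*, 1011*, 1100*, 1101*, 1110*, 1111*
[col 1] -010*, -100*, -101*, -110*, 0-10*, 01-0*, 010-*, 1-00*, 1-01*, 1-10*, 1-11*, 10-0*, 10-1*, 100-*, 101-*, 11-0*, 11-1*, 110-*, 111-*
[col 2] --10, -1-0, -10-, 1--0*, 1--1*, 1-0-*, 1-1-*, 10--*, 11--*
[col 3] 1---
Prime implicants: --10, -1-0, -10-, 1---
PI chart (minterm → PIs covering it):
  2 | --10  (sole → essential)
  4 | -1-0,-10-
  5 | -10-  (sole → essential)
  6 | --10,-1-0
  8 | 1---  (sole → essential)
  11 | 1---  (sole → essential)
  12 | -1-0,-10-,1---
  13 | -10-,1---
  14 | --10,-1-0,1---
Essential prime implicants: --10, -10-, 1---

3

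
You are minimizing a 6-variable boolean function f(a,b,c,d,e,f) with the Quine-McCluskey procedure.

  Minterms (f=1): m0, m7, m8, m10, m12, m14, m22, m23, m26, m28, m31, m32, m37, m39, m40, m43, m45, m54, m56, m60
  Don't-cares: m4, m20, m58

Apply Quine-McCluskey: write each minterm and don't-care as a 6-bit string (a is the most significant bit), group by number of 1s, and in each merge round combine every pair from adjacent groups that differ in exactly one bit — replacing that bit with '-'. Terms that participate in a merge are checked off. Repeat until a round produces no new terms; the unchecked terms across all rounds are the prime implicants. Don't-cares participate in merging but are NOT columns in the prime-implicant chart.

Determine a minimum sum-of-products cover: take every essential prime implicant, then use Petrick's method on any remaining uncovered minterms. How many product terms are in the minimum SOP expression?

10

[col 0] 000000*, 000100*, 000111*, 001000*, 001010*, 001100*, 001110*, 010100*, 010110*, 010111*, 011010*, 011100*, 011111*, 100000*, 100101*, 100111*, 101000*, 101011, 101101*, 110110*, 111000*, 111010*, 111100*
[col 1] -00000*, -00111, -01000*, -10110, -11010, -11100, 0-0100*, 0-0111, 0-1010, 0-1100*, 00-000*, 00-100*, 000-00*, 001-00*, 001-10*, 0010-0*, 0011-0*, 01-100*, 01-111, 0101-0, 01011-, 1-1000, 10-000*, 10-101, 1001-1, 111-00, 1110-0
[col 2] -0-000, 0--100, 00--00, 001--0
Prime implicants: -0-000, -00111, -10110, -11010, -11100, 0--100, 0-0111, 0-1010, 00--00, 001--0, 01-111, 0101-0, 01011-, 1-1000, 10-101, 1001-1, 101011, 111-00, 1110-0
PI chart (minterm → PIs covering it):
  0 | -0-000,00--00
  7 | -00111,0-0111
  8 | -0-000,00--00,001--0
  10 | 0-1010,001--0
  12 | 0--100,00--00,001--0
  14 | 001--0  (sole → essential)
  22 | -10110,0101-0,01011-
  23 | 0-0111,01-111,01011-
  26 | -11010,0-1010
  28 | -11100,0--100
  31 | 01-111  (sole → essential)
  32 | -0-000  (sole → essential)
  37 | 10-101,1001-1
  39 | -00111,1001-1
  40 | -0-000,1-1000
  43 | 101011  (sole → essential)
  45 | 10-101  (sole → essential)
  54 | -10110  (sole → essential)
  56 | 1-1000,111-00,1110-0
  60 | -11100,111-00
Essential prime implicants: -0-000, -10110, 001--0, 01-111, 10-101, 101011
Petrick residual → -00111, -11010, -11100, 1-1000
Minimum SOP uses 10 PIs: b'd'e'f' + b'c'def + bc'def' + bcd'ef' + bcde'f' + a'b'cf' + a'bdef + acd'e'f' + ab'de'f + ab'cd'ef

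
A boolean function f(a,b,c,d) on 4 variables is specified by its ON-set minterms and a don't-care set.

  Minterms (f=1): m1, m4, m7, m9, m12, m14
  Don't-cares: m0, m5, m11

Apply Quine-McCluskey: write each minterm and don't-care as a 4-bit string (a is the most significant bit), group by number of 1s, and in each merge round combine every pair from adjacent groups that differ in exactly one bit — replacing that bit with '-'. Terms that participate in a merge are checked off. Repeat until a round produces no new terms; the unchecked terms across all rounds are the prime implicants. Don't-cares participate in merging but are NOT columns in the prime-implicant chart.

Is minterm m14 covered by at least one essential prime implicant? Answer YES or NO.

size-2^0 implicants → 0000(✓)  0001(✓)  0100(✓)  0101(✓)  0111(✓)  1001(✓)  1011(✓)  1100(✓)  1110(✓)
size-2^1 implicants → -001  -100  0-00(✓)  0-01(✓)  000-(✓)  01-1  010-(✓)  10-1  11-0
size-2^2 implicants → 0-0-
Unchecked terms (primes): -001, -100, 0-0-, 01-1, 10-1, 11-0
Minterm coverage:
  m1 ⊆ -001,0-0-
  m4 ⊆ -100,0-0-
  m7 ⊆ 01-1 [E]
  m9 ⊆ -001,10-1
  m12 ⊆ -100,11-0
  m14 ⊆ 11-0 [E]
E = {01-1, 11-0}

YES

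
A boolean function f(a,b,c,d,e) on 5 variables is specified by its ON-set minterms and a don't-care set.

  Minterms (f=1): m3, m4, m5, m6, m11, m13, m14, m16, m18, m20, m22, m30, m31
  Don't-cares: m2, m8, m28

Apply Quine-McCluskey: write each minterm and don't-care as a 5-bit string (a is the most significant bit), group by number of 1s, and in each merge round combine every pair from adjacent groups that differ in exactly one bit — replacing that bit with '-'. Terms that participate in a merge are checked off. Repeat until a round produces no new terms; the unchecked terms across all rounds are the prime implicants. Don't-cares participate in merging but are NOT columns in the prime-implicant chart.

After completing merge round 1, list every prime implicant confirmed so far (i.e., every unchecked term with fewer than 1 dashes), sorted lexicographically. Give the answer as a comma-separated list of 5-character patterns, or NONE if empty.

Round 0: 00010✓ 00011✓ 00100✓ 00101✓ 00110✓ 01000 01011✓ 01101✓ 01110✓ 10000✓ 10010✓ 10100✓ 10110✓ 11100✓ 11110✓ 11111✓
Round 1: -0010✓ -0100✓ -0110✓ -1110✓ 0-011 0-101 0-110✓ 00-10✓ 0001- 001-0✓ 0010- 1-100✓ 1-110✓ 10-00✓ 10-10✓ 100-0✓ 101-0✓ 111-0✓ 1111-
Round 2: --110 -0-10 -01-0 1-1-0 10--0
PIs = {--110, -0-10, -01-0, 0-011, 0-101, 0001-, 0010-, 01000, 1-1-0, 10--0, 1111-}

01000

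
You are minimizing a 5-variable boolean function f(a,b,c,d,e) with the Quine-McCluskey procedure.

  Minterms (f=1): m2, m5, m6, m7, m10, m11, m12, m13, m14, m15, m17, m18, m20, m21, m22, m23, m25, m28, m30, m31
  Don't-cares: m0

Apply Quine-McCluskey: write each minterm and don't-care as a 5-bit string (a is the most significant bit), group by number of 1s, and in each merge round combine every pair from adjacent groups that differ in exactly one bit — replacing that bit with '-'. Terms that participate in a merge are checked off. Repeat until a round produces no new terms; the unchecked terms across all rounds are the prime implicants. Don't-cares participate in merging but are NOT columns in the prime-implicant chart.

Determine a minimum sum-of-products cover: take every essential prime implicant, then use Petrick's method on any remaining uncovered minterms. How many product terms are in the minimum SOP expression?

[col 0] 00000*, 00010*, 00101*, 00110*, 00111*, 01010*, 01011*, 01100*, 01101*, 01110*, 01111*, 10001*, 10010*, 10100*, 10101*, 10110*, 10111*, 11001*, 11100*, 11110*, 11111*
[col 1] -0010*, -0101*, -0110*, -0111*, -1100*, -1110*, -1111*, 0-010*, 0-101*, 0-110*, 0-111*, 00-10*, 000-0, 001-1*, 0011-*, 01-10*, 01-11*, 0101-*, 011-0*, 011-1*, 0110-*, 0111-*, 1-001, 1-100*, 1-110*, 1-111*, 10-01, 10-10*, 101-0*, 101-1*, 1010-*, 1011-*, 111-0*, 1111-*
[col 2] --110*, --111*, -0-10, -01-1, -011-*, -11-0, -111-*, 0--10, 0-1-1, 0-11-*, 01-1-, 011--, 1-1-0, 1-11-*, 101--
[col 3] --11-
Prime implicants: --11-, -0-10, -01-1, -11-0, 0--10, 0-1-1, 000-0, 01-1-, 011--, 1-001, 1-1-0, 10-01, 101--
PI chart (minterm → PIs covering it):
  2 | -0-10,0--10,000-0
  5 | -01-1,0-1-1
  6 | --11-,-0-10,0--10
  7 | --11-,-01-1,0-1-1
  10 | 0--10,01-1-
  11 | 01-1-  (sole → essential)
  12 | -11-0,011--
  13 | 0-1-1,011--
  14 | --11-,-11-0,0--10,01-1-,011--
  15 | --11-,0-1-1,01-1-,011--
  17 | 1-001,10-01
  18 | -0-10  (sole → essential)
  20 | 1-1-0,101--
  21 | -01-1,10-01,101--
  22 | --11-,-0-10,1-1-0,101--
  23 | --11-,-01-1,101--
  25 | 1-001  (sole → essential)
  28 | -11-0,1-1-0
  30 | --11-,-11-0,1-1-0
  31 | --11-  (sole → essential)
Essential prime implicants: --11-, -0-10, 01-1-, 1-001
Petrick residual → -01-1, 011--, 1-1-0
Minimum SOP uses 7 PIs: cd + b'de' + b'ce + a'bd + a'bc + ac'd'e + ace'

7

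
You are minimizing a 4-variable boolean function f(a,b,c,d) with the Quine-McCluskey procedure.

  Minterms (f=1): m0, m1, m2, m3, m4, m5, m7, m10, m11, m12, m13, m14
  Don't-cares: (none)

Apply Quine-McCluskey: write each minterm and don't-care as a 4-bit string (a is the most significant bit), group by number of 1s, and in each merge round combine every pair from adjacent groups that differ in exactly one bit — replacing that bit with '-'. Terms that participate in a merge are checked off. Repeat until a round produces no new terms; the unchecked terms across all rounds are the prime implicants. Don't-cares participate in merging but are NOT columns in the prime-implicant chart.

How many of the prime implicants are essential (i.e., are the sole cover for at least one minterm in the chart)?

3

size-2^0 implicants → 0000(✓)  0001(✓)  0010(✓)  0011(✓)  0100(✓)  0101(✓)  0111(✓)  1010(✓)  1011(✓)  1100(✓)  1101(✓)  1110(✓)
size-2^1 implicants → -010(✓)  -011(✓)  -100(✓)  -101(✓)  0-00(✓)  0-01(✓)  0-11(✓)  00-0(✓)  00-1(✓)  000-(✓)  001-(✓)  01-1(✓)  010-(✓)  1-10  101-(✓)  11-0  110-(✓)
size-2^2 implicants → -01-  -10-  0--1  0-0-  00--
Unchecked terms (primes): -01-, -10-, 0--1, 0-0-, 00--, 1-10, 11-0
Minterm coverage:
  m0 ⊆ 0-0-,00--
  m1 ⊆ 0--1,0-0-,00--
  m2 ⊆ -01-,00--
  m3 ⊆ -01-,0--1,00--
  m4 ⊆ -10-,0-0-
  m5 ⊆ -10-,0--1,0-0-
  m7 ⊆ 0--1 [E]
  m10 ⊆ -01-,1-10
  m11 ⊆ -01- [E]
  m12 ⊆ -10-,11-0
  m13 ⊆ -10- [E]
  m14 ⊆ 1-10,11-0
E = {-01-, -10-, 0--1}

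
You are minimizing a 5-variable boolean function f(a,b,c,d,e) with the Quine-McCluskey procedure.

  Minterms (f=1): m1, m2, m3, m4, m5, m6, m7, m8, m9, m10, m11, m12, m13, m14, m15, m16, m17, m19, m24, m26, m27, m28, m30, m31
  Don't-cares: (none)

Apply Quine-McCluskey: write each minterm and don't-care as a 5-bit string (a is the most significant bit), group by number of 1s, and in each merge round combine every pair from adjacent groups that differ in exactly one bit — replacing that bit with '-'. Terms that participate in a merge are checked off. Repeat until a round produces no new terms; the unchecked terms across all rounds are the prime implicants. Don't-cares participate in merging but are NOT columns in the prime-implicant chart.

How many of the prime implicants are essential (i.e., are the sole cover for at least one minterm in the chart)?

size-2^0 implicants → 00001(✓)  00010(✓)  00011(✓)  00100(✓)  00101(✓)  00110(✓)  00111(✓)  01000(✓)  01001(✓)  01010(✓)  01011(✓)  01100(✓)  01101(✓)  01110(✓)  01111(✓)  10000(✓)  10001(✓)  10011(✓)  11000(✓)  11010(✓)  11011(✓)  11100(✓)  11110(✓)  11111(✓)
size-2^1 implicants → -0001(✓)  -0011(✓)  -1000(✓)  -1010(✓)  -1011(✓)  -1100(✓)  -1110(✓)  -1111(✓)  0-001(✓)  0-010(✓)  0-011(✓)  0-100(✓)  0-101(✓)  0-110(✓)  0-111(✓)  00-01(✓)  00-10(✓)  00-11(✓)  000-1(✓)  0001-(✓)  001-0(✓)  001-1(✓)  0010-(✓)  0011-(✓)  01-00(✓)  01-01(✓)  01-10(✓)  01-11(✓)  010-0(✓)  010-1(✓)  0100-(✓)  0101-(✓)  011-0(✓)  011-1(✓)  0110-(✓)  0111-(✓)  1-000  1-011(✓)  100-1(✓)  1000-  11-00(✓)  11-10(✓)  11-11(✓)  110-0(✓)  1101-(✓)  111-0(✓)  1111-(✓)
size-2^2 implicants → --011  -00-1  -1-00(✓)  -1-10(✓)  -1-11(✓)  -10-0(✓)  -101-(✓)  -11-0(✓)  -111-(✓)  0--01(✓)  0--10(✓)  0--11(✓)  0-0-1(✓)  0-01-(✓)  0-1-0(✓)  0-1-1(✓)  0-10-(✓)  0-11-(✓)  00--1(✓)  00-1-(✓)  001--(✓)  01--0(✓)  01--1(✓)  01-0-(✓)  01-1-(✓)  010--(✓)  011--(✓)  11--0(✓)  11-1-(✓)
size-2^3 implicants → -1--0  -1-1-  0---1  0--1-  0-1--  01---
Unchecked terms (primes): --011, -00-1, -1--0, -1-1-, 0---1, 0--1-, 0-1--, 01---, 1-000, 1000-
Minterm coverage:
  m1 ⊆ -00-1,0---1
  m2 ⊆ 0--1- [E]
  m3 ⊆ --011,-00-1,0---1,0--1-
  m4 ⊆ 0-1-- [E]
  m5 ⊆ 0---1,0-1--
  m6 ⊆ 0--1-,0-1--
  m7 ⊆ 0---1,0--1-,0-1--
  m8 ⊆ -1--0,01---
  m9 ⊆ 0---1,01---
  m10 ⊆ -1--0,-1-1-,0--1-,01---
  m11 ⊆ --011,-1-1-,0---1,0--1-,01---
  m12 ⊆ -1--0,0-1--,01---
  m13 ⊆ 0---1,0-1--,01---
  m14 ⊆ -1--0,-1-1-,0--1-,0-1--,01---
  m15 ⊆ -1-1-,0---1,0--1-,0-1--,01---
  m16 ⊆ 1-000,1000-
  m17 ⊆ -00-1,1000-
  m19 ⊆ --011,-00-1
  m24 ⊆ -1--0,1-000
  m26 ⊆ -1--0,-1-1-
  m27 ⊆ --011,-1-1-
  m28 ⊆ -1--0 [E]
  m30 ⊆ -1--0,-1-1-
  m31 ⊆ -1-1- [E]
E = {-1--0, -1-1-, 0--1-, 0-1--}

4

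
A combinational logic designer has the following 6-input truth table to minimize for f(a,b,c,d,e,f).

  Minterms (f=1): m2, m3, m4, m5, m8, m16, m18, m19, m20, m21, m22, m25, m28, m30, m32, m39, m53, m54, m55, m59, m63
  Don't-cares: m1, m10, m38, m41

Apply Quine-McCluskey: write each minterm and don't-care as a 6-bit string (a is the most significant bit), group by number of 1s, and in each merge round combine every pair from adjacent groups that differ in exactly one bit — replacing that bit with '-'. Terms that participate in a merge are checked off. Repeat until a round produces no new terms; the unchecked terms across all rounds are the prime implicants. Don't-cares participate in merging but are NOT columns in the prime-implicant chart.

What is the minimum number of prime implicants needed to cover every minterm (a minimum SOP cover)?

10

size-2^0 implicants → 000001(✓)  000010(✓)  000011(✓)  000100(✓)  000101(✓)  001000(✓)  001010(✓)  010000(✓)  010010(✓)  010011(✓)  010100(✓)  010101(✓)  010110(✓)  011001  011100(✓)  011110(✓)  100000  100110(✓)  100111(✓)  101001  110101(✓)  110110(✓)  110111(✓)  111011(✓)  111111(✓)
size-2^1 implicants → -10101  -10110  0-0010(✓)  0-0011(✓)  0-0100(✓)  0-0101(✓)  00-010  000-01  0000-1  00001-(✓)  00010-(✓)  0010-0  01-100(✓)  01-110(✓)  010-00(✓)  010-10(✓)  0100-0(✓)  01001-(✓)  0101-0(✓)  01010-(✓)  0111-0(✓)  1-0110(✓)  1-0111(✓)  10011-(✓)  11-111  1101-1  11011-(✓)  111-11
size-2^2 implicants → 0-001-  0-010-  01-1-0  010--0  1-011-
Unchecked terms (primes): -10101, -10110, 0-001-, 0-010-, 00-010, 000-01, 0000-1, 0010-0, 01-1-0, 010--0, 011001, 1-011-, 100000, 101001, 11-111, 1101-1, 111-11
Minterm coverage:
  m2 ⊆ 0-001-,00-010
  m3 ⊆ 0-001-,0000-1
  m4 ⊆ 0-010- [E]
  m5 ⊆ 0-010-,000-01
  m8 ⊆ 0010-0 [E]
  m16 ⊆ 010--0 [E]
  m18 ⊆ 0-001-,010--0
  m19 ⊆ 0-001- [E]
  m20 ⊆ 0-010-,01-1-0,010--0
  m21 ⊆ -10101,0-010-
  m22 ⊆ -10110,01-1-0,010--0
  m25 ⊆ 011001 [E]
  m28 ⊆ 01-1-0 [E]
  m30 ⊆ 01-1-0 [E]
  m32 ⊆ 100000 [E]
  m39 ⊆ 1-011- [E]
  m53 ⊆ -10101,1101-1
  m54 ⊆ -10110,1-011-
  m55 ⊆ 1-011-,11-111,1101-1
  m59 ⊆ 111-11 [E]
  m63 ⊆ 11-111,111-11
E = {0-001-, 0-010-, 0010-0, 01-1-0, 010--0, 011001, 1-011-, 100000, 111-11}
Petrick residual → -10101
Cover = bc'de'f + a'c'd'e + a'c'de' + a'b'cd'f' + a'bdf' + a'bc'f' + a'bcd'e'f + ac'de + ab'c'd'e'f' + abcef  |cover|=10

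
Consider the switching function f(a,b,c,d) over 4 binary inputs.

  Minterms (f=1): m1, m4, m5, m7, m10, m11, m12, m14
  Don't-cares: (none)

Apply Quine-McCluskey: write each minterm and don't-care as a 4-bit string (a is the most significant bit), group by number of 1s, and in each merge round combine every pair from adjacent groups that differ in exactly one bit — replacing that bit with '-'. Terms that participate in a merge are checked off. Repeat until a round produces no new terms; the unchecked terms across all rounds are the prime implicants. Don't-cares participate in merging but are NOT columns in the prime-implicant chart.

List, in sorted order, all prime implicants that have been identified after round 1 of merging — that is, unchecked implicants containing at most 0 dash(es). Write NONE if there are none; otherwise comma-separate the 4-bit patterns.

Round 0: 0001✓ 0100✓ 0101✓ 0111✓ 1010✓ 1011✓ 1100✓ 1110✓
Round 1: -100 0-01 01-1 010- 1-10 101- 11-0
PIs = {-100, 0-01, 01-1, 010-, 1-10, 101-, 11-0}

NONE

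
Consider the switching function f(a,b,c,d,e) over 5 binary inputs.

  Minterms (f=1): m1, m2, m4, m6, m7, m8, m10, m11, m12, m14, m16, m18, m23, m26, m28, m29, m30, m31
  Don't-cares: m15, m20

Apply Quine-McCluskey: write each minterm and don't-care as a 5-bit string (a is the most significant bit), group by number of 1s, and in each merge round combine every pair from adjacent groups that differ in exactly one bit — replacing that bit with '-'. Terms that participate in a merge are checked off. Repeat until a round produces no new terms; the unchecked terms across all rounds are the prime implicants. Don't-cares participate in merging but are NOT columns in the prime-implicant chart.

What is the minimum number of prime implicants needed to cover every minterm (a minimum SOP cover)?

8

size-2^0 implicants → 00001  00010(✓)  00100(✓)  00110(✓)  00111(✓)  01000(✓)  01010(✓)  01011(✓)  01100(✓)  01110(✓)  01111(✓)  10000(✓)  10010(✓)  10100(✓)  10111(✓)  11010(✓)  11100(✓)  11101(✓)  11110(✓)  11111(✓)
size-2^1 implicants → -0010(✓)  -0100(✓)  -0111(✓)  -1010(✓)  -1100(✓)  -1110(✓)  -1111(✓)  0-010(✓)  0-100(✓)  0-110(✓)  0-111(✓)  00-10(✓)  001-0(✓)  0011-(✓)  01-00(✓)  01-10(✓)  01-11(✓)  010-0(✓)  0101-(✓)  011-0(✓)  0111-(✓)  1-010(✓)  1-100(✓)  1-111(✓)  10-00  100-0  11-10(✓)  111-0(✓)  111-1(✓)  1110-(✓)  1111-(✓)
size-2^2 implicants → --010  --100  --111  -1-10  -11-0  -111-  0--10  0-1-0  0-11-  01--0  01-1-  111--
Unchecked terms (primes): --010, --100, --111, -1-10, -11-0, -111-, 0--10, 0-1-0, 0-11-, 00001, 01--0, 01-1-, 10-00, 100-0, 111--
Minterm coverage:
  m1 ⊆ 00001 [E]
  m2 ⊆ --010,0--10
  m4 ⊆ --100,0-1-0
  m6 ⊆ 0--10,0-1-0,0-11-
  m7 ⊆ --111,0-11-
  m8 ⊆ 01--0 [E]
  m10 ⊆ --010,-1-10,0--10,01--0,01-1-
  m11 ⊆ 01-1- [E]
  m12 ⊆ --100,-11-0,0-1-0,01--0
  m14 ⊆ -1-10,-11-0,-111-,0--10,0-1-0,0-11-,01--0,01-1-
  m16 ⊆ 10-00,100-0
  m18 ⊆ --010,100-0
  m23 ⊆ --111 [E]
  m26 ⊆ --010,-1-10
  m28 ⊆ --100,-11-0,111--
  m29 ⊆ 111-- [E]
  m30 ⊆ -1-10,-11-0,-111-,111--
  m31 ⊆ --111,-111-,111--
E = {--111, 00001, 01--0, 01-1-, 111--}
Petrick residual → --010, 0-1-0, 10-00
Cover = c'de' + cde + a'ce' + a'b'c'd'e + a'be' + a'bd + ab'd'e' + abc  |cover|=8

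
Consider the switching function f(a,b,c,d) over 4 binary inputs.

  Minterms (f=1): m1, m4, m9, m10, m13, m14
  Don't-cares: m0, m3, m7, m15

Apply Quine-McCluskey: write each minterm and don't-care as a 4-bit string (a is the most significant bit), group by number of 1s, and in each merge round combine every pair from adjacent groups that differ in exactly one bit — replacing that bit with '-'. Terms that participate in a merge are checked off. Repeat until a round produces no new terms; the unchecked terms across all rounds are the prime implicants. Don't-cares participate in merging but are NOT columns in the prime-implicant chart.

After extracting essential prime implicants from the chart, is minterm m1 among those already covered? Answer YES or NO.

NO

Round 0: 0000✓ 0001✓ 0011✓ 0100✓ 0111✓ 1001✓ 1010✓ 1101✓ 1110✓ 1111✓
Round 1: -001 -111 0-00 0-11 00-1 000- 1-01 1-10 11-1 111-
PIs = {-001, -111, 0-00, 0-11, 00-1, 000-, 1-01, 1-10, 11-1, 111-}
Coverage chart:
  m1: -001,00-1,000-
  m4: 0-00 ←essential
  m9: -001,1-01
  m10: 1-10 ←essential
  m13: 1-01,11-1
  m14: 1-10,111-
Essential: 0-00, 1-10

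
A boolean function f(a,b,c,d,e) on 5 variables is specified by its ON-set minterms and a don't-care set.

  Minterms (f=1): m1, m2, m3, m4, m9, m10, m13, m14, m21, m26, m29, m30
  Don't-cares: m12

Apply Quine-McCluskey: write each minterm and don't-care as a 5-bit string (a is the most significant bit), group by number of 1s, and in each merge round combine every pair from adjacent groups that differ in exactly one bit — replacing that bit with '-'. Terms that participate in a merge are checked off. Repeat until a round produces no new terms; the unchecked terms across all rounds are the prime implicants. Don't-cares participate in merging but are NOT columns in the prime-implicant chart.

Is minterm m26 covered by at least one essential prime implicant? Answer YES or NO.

YES

size-2^0 implicants → 00001(✓)  00010(✓)  00011(✓)  00100(✓)  01001(✓)  01010(✓)  01100(✓)  01101(✓)  01110(✓)  10101(✓)  11010(✓)  11101(✓)  11110(✓)
size-2^1 implicants → -1010(✓)  -1101  -1110(✓)  0-001  0-010  0-100  000-1  0001-  01-01  01-10(✓)  011-0  0110-  1-101  11-10(✓)
size-2^2 implicants → -1-10
Unchecked terms (primes): -1-10, -1101, 0-001, 0-010, 0-100, 000-1, 0001-, 01-01, 011-0, 0110-, 1-101
Minterm coverage:
  m1 ⊆ 0-001,000-1
  m2 ⊆ 0-010,0001-
  m3 ⊆ 000-1,0001-
  m4 ⊆ 0-100 [E]
  m9 ⊆ 0-001,01-01
  m10 ⊆ -1-10,0-010
  m13 ⊆ -1101,01-01,0110-
  m14 ⊆ -1-10,011-0
  m21 ⊆ 1-101 [E]
  m26 ⊆ -1-10 [E]
  m29 ⊆ -1101,1-101
  m30 ⊆ -1-10 [E]
E = {-1-10, 0-100, 1-101}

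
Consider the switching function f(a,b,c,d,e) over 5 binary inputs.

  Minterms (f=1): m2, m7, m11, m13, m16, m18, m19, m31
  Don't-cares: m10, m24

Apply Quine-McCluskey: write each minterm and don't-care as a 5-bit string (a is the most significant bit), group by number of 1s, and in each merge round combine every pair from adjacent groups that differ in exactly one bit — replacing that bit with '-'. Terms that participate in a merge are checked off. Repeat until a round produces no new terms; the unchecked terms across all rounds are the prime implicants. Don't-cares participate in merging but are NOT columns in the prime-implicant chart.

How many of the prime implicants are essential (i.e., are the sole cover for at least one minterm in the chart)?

Round 0: 00010✓ 00111 01010✓ 01011✓ 01101 10000✓ 10010✓ 10011✓ 11000✓ 11111
Round 1: -0010 0-010 0101- 1-000 100-0 1001-
PIs = {-0010, 0-010, 00111, 0101-, 01101, 1-000, 100-0, 1001-, 11111}
Coverage chart:
  m2: -0010,0-010
  m7: 00111 ←essential
  m11: 0101- ←essential
  m13: 01101 ←essential
  m16: 1-000,100-0
  m18: -0010,100-0,1001-
  m19: 1001- ←essential
  m31: 11111 ←essential
Essential: 00111, 0101-, 01101, 1001-, 11111

5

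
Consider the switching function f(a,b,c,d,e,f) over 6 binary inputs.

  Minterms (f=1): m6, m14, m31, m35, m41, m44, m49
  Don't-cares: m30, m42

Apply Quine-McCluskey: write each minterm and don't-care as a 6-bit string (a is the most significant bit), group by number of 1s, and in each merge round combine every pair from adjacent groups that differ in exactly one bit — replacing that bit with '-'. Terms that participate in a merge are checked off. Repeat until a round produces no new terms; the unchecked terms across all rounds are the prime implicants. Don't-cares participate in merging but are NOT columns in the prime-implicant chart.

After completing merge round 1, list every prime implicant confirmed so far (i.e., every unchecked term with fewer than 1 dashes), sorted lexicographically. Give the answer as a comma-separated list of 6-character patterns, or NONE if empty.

size-2^0 implicants → 000110(✓)  001110(✓)  011110(✓)  011111(✓)  100011  101001  101010  101100  110001
size-2^1 implicants → 0-1110  00-110  01111-
Unchecked terms (primes): 0-1110, 00-110, 01111-, 100011, 101001, 101010, 101100, 110001

100011, 101001, 101010, 101100, 110001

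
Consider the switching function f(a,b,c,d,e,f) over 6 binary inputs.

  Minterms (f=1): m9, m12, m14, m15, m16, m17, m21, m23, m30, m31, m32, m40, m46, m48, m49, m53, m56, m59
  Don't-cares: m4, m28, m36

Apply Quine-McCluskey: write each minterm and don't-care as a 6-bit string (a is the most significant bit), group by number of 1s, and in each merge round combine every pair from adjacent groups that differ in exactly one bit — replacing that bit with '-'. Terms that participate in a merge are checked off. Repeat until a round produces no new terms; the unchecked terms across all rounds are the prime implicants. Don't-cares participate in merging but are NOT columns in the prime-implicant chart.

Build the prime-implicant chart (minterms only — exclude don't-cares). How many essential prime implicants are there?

7

size-2^0 implicants → 000100(✓)  001001  001100(✓)  001110(✓)  001111(✓)  010000(✓)  010001(✓)  010101(✓)  010111(✓)  011100(✓)  011110(✓)  011111(✓)  100000(✓)  100100(✓)  101000(✓)  101110(✓)  110000(✓)  110001(✓)  110101(✓)  111000(✓)  111011
size-2^1 implicants → -00100  -01110  -10000(✓)  -10001(✓)  -10101(✓)  0-1100(✓)  0-1110(✓)  0-1111(✓)  00-100  0011-0(✓)  00111-(✓)  01-111  010-01(✓)  01000-(✓)  0101-1  0111-0(✓)  01111-(✓)  1-0000(✓)  1-1000(✓)  10-000(✓)  100-00  11-000(✓)  110-01(✓)  11000-(✓)
size-2^2 implicants → -10-01  -1000-  0-11-0  0-111-  1--000
Unchecked terms (primes): -00100, -01110, -10-01, -1000-, 0-11-0, 0-111-, 00-100, 001001, 01-111, 0101-1, 1--000, 100-00, 111011
Minterm coverage:
  m9 ⊆ 001001 [E]
  m12 ⊆ 0-11-0,00-100
  m14 ⊆ -01110,0-11-0,0-111-
  m15 ⊆ 0-111- [E]
  m16 ⊆ -1000- [E]
  m17 ⊆ -10-01,-1000-
  m21 ⊆ -10-01,0101-1
  m23 ⊆ 01-111,0101-1
  m30 ⊆ 0-11-0,0-111-
  m31 ⊆ 0-111-,01-111
  m32 ⊆ 1--000,100-00
  m40 ⊆ 1--000 [E]
  m46 ⊆ -01110 [E]
  m48 ⊆ -1000-,1--000
  m49 ⊆ -10-01,-1000-
  m53 ⊆ -10-01 [E]
  m56 ⊆ 1--000 [E]
  m59 ⊆ 111011 [E]
E = {-01110, -10-01, -1000-, 0-111-, 001001, 1--000, 111011}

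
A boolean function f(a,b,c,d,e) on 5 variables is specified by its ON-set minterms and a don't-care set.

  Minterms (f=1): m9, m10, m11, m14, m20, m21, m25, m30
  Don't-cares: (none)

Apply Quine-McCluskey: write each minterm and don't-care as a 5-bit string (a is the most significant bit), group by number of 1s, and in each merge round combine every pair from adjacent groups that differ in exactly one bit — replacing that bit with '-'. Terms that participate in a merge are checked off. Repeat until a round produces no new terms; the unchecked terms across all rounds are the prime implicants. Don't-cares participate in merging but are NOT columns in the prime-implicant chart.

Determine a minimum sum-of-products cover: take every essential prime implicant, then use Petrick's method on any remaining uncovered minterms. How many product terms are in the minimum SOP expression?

[col 0] 01001*, 01010*, 01011*, 01110*, 10100*, 10101*, 11001*, 11110*
[col 1] -1001, -1110, 01-10, 010-1, 0101-, 1010-
Prime implicants: -1001, -1110, 01-10, 010-1, 0101-, 1010-
PI chart (minterm → PIs covering it):
  9 | -1001,010-1
  10 | 01-10,0101-
  11 | 010-1,0101-
  14 | -1110,01-10
  20 | 1010-  (sole → essential)
  21 | 1010-  (sole → essential)
  25 | -1001  (sole → essential)
  30 | -1110  (sole → essential)
Essential prime implicants: -1001, -1110, 1010-
Petrick residual → 0101-
Minimum SOP uses 4 PIs: bc'd'e + bcde' + a'bc'd + ab'cd'

4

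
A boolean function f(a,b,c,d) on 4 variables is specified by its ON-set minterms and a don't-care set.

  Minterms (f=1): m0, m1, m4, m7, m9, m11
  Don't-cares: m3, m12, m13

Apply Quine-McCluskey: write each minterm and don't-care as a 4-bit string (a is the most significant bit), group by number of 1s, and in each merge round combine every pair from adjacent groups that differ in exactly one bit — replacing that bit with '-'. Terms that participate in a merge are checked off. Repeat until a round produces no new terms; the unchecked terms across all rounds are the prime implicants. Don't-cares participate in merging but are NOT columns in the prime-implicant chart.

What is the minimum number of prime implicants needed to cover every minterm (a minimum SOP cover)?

Round 0: 0000✓ 0001✓ 0011✓ 0100✓ 0111✓ 1001✓ 1011✓ 1100✓ 1101✓
Round 1: -001✓ -011✓ -100 0-00 0-11 00-1✓ 000- 1-01 10-1✓ 110-
Round 2: -0-1
PIs = {-0-1, -100, 0-00, 0-11, 000-, 1-01, 110-}
Coverage chart:
  m0: 0-00,000-
  m1: -0-1,000-
  m4: -100,0-00
  m7: 0-11 ←essential
  m9: -0-1,1-01
  m11: -0-1 ←essential
Essential: -0-1, 0-11
Petrick residual → 0-00
Min cover (3 terms): b'd + a'c'd' + a'cd

3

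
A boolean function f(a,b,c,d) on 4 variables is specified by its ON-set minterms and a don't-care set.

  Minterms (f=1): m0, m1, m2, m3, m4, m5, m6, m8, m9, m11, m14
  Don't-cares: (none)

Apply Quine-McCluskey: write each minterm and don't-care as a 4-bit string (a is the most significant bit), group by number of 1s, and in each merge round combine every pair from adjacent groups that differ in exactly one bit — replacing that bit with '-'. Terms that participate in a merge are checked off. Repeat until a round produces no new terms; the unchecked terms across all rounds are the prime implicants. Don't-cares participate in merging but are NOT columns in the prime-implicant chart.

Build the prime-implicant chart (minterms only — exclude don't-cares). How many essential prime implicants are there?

Round 0: 0000✓ 0001✓ 0010✓ 0011✓ 0100✓ 0101✓ 0110✓ 1000✓ 1001✓ 1011✓ 1110✓
Round 1: -000✓ -001✓ -011✓ -110 0-00✓ 0-01✓ 0-10✓ 00-0✓ 00-1✓ 000-✓ 001-✓ 01-0✓ 010-✓ 10-1✓ 100-✓
Round 2: -0-1 -00- 0--0 0-0- 00--
PIs = {-0-1, -00-, -110, 0--0, 0-0-, 00--}
Coverage chart:
  m0: -00-,0--0,0-0-,00--
  m1: -0-1,-00-,0-0-,00--
  m2: 0--0,00--
  m3: -0-1,00--
  m4: 0--0,0-0-
  m5: 0-0- ←essential
  m6: -110,0--0
  m8: -00- ←essential
  m9: -0-1,-00-
  m11: -0-1 ←essential
  m14: -110 ←essential
Essential: -0-1, -00-, -110, 0-0-

4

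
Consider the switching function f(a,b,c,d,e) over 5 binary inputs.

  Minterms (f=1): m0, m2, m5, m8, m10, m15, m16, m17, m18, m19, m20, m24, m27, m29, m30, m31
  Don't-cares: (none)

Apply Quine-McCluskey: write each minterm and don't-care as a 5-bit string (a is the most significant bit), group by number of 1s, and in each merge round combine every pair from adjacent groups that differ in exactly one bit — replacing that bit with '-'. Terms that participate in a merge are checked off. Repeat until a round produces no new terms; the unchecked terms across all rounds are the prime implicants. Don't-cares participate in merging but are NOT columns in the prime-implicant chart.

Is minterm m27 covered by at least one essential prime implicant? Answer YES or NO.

NO

Round 0: 00000✓ 00010✓ 00101 01000✓ 01010✓ 01111✓ 10000✓ 10001✓ 10010✓ 10011✓ 10100✓ 11000✓ 11011✓ 11101✓ 11110✓ 11111✓
Round 1: -0000✓ -0010✓ -1000✓ -1111 0-000✓ 0-010✓ 000-0✓ 010-0✓ 1-000✓ 1-011 10-00 100-0✓ 100-1✓ 1000-✓ 1001-✓ 11-11 111-1 1111-
Round 2: --000 -00-0 0-0-0 100--
PIs = {--000, -00-0, -1111, 0-0-0, 00101, 1-011, 10-00, 100--, 11-11, 111-1, 1111-}
Coverage chart:
  m0: --000,-00-0,0-0-0
  m2: -00-0,0-0-0
  m5: 00101 ←essential
  m8: --000,0-0-0
  m10: 0-0-0 ←essential
  m15: -1111 ←essential
  m16: --000,-00-0,10-00,100--
  m17: 100-- ←essential
  m18: -00-0,100--
  m19: 1-011,100--
  m20: 10-00 ←essential
  m24: --000 ←essential
  m27: 1-011,11-11
  m29: 111-1 ←essential
  m30: 1111- ←essential
  m31: -1111,11-11,111-1,1111-
Essential: --000, -1111, 0-0-0, 00101, 10-00, 100--, 111-1, 1111-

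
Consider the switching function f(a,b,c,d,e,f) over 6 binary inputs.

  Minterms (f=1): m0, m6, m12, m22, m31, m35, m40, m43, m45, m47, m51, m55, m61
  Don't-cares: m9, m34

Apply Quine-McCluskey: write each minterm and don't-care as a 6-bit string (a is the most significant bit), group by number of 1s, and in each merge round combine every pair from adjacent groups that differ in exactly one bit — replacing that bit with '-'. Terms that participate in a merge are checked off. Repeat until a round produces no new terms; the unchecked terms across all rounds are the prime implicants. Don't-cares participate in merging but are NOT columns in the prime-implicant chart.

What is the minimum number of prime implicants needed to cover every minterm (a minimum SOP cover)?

[col 0] 000000, 000110*, 001001, 001100, 010110*, 011111, 100010*, 100011*, 101000, 101011*, 101101*, 101111*, 110011*, 110111*, 111101*
[col 1] 0-0110, 1-0011, 1-1101, 10-011, 10001-, 101-11, 1011-1, 110-11
Prime implicants: 0-0110, 000000, 001001, 001100, 011111, 1-0011, 1-1101, 10-011, 10001-, 101-11, 101000, 1011-1, 110-11
PI chart (minterm → PIs covering it):
  0 | 000000  (sole → essential)
  6 | 0-0110  (sole → essential)
  12 | 001100  (sole → essential)
  22 | 0-0110  (sole → essential)
  31 | 011111  (sole → essential)
  35 | 1-0011,10-011,10001-
  40 | 101000  (sole → essential)
  43 | 10-011,101-11
  45 | 1-1101,1011-1
  47 | 101-11,1011-1
  51 | 1-0011,110-11
  55 | 110-11  (sole → essential)
  61 | 1-1101  (sole → essential)
Essential prime implicants: 0-0110, 000000, 001100, 011111, 1-1101, 101000, 110-11
Petrick residual → 1-0011, 101-11
Minimum SOP uses 9 PIs: a'c'def' + a'b'c'd'e'f' + a'b'cde'f' + a'bcdef + ac'd'ef + acde'f + ab'cef + ab'cd'e'f' + abc'ef

9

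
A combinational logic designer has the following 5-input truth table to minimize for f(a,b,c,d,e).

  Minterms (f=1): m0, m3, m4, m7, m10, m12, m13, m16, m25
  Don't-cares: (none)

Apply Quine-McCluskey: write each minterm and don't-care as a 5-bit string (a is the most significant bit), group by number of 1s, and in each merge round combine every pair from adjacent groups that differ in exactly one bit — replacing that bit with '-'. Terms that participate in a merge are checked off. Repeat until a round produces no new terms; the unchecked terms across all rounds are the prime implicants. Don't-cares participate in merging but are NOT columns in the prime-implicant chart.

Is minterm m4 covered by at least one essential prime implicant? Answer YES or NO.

size-2^0 implicants → 00000(✓)  00011(✓)  00100(✓)  00111(✓)  01010  01100(✓)  01101(✓)  10000(✓)  11001
size-2^1 implicants → -0000  0-100  00-00  00-11  0110-
Unchecked terms (primes): -0000, 0-100, 00-00, 00-11, 01010, 0110-, 11001
Minterm coverage:
  m0 ⊆ -0000,00-00
  m3 ⊆ 00-11 [E]
  m4 ⊆ 0-100,00-00
  m7 ⊆ 00-11 [E]
  m10 ⊆ 01010 [E]
  m12 ⊆ 0-100,0110-
  m13 ⊆ 0110- [E]
  m16 ⊆ -0000 [E]
  m25 ⊆ 11001 [E]
E = {-0000, 00-11, 01010, 0110-, 11001}

NO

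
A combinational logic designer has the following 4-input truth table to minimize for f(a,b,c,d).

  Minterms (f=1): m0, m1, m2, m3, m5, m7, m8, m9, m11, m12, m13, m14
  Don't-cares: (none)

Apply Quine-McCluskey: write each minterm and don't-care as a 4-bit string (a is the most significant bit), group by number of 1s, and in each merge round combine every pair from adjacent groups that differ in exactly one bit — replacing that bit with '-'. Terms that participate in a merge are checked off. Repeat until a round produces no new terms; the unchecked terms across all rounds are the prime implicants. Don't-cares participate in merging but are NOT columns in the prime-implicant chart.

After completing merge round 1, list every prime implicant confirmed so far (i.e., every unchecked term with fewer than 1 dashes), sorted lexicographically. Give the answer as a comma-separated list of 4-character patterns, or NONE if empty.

[col 0] 0000*, 0001*, 0010*, 0011*, 0101*, 0111*, 1000*, 1001*, 1011*, 1100*, 1101*, 1110*
[col 1] -000*, -001*, -011*, -101*, 0-01*, 0-11*, 00-0*, 00-1*, 000-*, 001-*, 01-1*, 1-00*, 1-01*, 10-1*, 100-*, 11-0, 110-*
[col 2] --01, -0-1, -00-, 0--1, 00--, 1-0-
Prime implicants: --01, -0-1, -00-, 0--1, 00--, 1-0-, 11-0

NONE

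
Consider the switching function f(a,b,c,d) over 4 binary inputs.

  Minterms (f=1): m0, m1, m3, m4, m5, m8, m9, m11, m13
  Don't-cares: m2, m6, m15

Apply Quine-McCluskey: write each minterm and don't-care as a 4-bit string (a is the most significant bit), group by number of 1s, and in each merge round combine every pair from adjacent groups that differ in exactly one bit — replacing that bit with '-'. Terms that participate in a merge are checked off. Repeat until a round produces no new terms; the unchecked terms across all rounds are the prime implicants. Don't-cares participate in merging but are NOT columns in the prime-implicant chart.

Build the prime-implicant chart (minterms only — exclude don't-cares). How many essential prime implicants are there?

1

[col 0] 0000*, 0001*, 0010*, 0011*, 0100*, 0101*, 0110*, 1000*, 1001*, 1011*, 1101*, 1111*
[col 1] -000*, -001*, -011*, -101*, 0-00*, 0-01*, 0-10*, 00-0*, 00-1*, 000-*, 001-*, 01-0*, 010-*, 1-01*, 1-11*, 10-1*, 100-*, 11-1*
[col 2] --01, -0-1, -00-, 0--0, 0-0-, 00--, 1--1
Prime implicants: --01, -0-1, -00-, 0--0, 0-0-, 00--, 1--1
PI chart (minterm → PIs covering it):
  0 | -00-,0--0,0-0-,00--
  1 | --01,-0-1,-00-,0-0-,00--
  3 | -0-1,00--
  4 | 0--0,0-0-
  5 | --01,0-0-
  8 | -00-  (sole → essential)
  9 | --01,-0-1,-00-,1--1
  11 | -0-1,1--1
  13 | --01,1--1
Essential prime implicants: -00-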